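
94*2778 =261132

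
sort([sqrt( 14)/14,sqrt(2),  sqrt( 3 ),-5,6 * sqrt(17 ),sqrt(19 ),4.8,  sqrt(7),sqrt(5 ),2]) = [  -  5, sqrt(14)/14 , sqrt( 2), sqrt(3 ),2, sqrt(5 ),sqrt( 7 ),sqrt(19 ),4.8,6 * sqrt(17 )] 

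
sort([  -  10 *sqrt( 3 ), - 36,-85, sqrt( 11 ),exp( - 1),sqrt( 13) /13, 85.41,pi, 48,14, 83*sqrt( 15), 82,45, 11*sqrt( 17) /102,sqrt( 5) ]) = [ - 85 , - 36, - 10*sqrt ( 3 ),sqrt(13 ) /13,exp( - 1),11 * sqrt( 17 ) /102, sqrt(5 ), pi, sqrt( 11), 14, 45,48, 82, 85.41, 83*sqrt(15) ]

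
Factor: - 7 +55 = 48 = 2^4*3^1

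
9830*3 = 29490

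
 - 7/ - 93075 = 7/93075 = 0.00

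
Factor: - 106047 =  - 3^2*11783^1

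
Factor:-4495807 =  - 167^1*26921^1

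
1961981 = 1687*1163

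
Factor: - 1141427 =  - 7^1*163061^1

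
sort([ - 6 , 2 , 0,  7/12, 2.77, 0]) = [- 6, 0,0, 7/12,2, 2.77 ] 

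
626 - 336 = 290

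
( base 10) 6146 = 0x1802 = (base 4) 1200002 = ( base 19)h09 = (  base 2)1100000000010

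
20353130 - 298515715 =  - 278162585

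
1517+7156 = 8673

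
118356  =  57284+61072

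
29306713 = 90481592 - 61174879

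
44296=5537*8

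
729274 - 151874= 577400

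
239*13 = 3107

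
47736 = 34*1404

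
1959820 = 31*63220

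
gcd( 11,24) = 1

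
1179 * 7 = 8253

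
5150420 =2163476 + 2986944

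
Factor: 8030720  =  2^9*5^1*3137^1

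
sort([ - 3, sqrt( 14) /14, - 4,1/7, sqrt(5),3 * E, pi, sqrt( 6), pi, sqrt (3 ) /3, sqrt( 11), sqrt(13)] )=[ - 4, -3,1/7,sqrt( 14)/14, sqrt( 3) /3,  sqrt(5), sqrt( 6 ),pi, pi, sqrt( 11),sqrt( 13), 3*E] 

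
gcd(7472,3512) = 8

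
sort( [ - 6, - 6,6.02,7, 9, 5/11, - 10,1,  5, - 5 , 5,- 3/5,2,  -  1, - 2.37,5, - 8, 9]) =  [ - 10, - 8, - 6,  -  6,  -  5, - 2.37,- 1, - 3/5, 5/11, 1,2,5, 5,5, 6.02 , 7, 9,  9]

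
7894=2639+5255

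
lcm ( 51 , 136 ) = 408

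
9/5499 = 1/611 = 0.00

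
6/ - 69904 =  - 3/34952 = - 0.00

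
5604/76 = 1401/19 = 73.74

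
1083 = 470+613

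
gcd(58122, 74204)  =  2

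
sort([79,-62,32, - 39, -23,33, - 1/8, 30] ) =[ - 62, - 39, - 23, - 1/8 , 30, 32,33,79] 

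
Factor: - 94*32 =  - 3008 = - 2^6*47^1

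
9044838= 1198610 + 7846228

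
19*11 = 209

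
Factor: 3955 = 5^1 *7^1*113^1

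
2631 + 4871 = 7502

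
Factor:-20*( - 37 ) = 2^2*5^1 *37^1 =740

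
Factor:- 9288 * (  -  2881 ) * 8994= 240667999632 = 2^4 * 3^4*43^2*67^1*1499^1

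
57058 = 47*1214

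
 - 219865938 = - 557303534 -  - 337437596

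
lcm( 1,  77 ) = 77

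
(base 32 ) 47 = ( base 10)135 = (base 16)87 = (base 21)69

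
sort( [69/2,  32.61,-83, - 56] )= [ - 83, - 56,32.61 , 69/2 ]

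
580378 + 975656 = 1556034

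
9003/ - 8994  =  -2+2995/2998 = -  1.00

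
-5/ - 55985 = 1/11197 =0.00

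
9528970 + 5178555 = 14707525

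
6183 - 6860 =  - 677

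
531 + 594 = 1125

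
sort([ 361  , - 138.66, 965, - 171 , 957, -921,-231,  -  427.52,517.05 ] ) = [ - 921,  -  427.52, - 231, - 171, - 138.66, 361 , 517.05, 957, 965] 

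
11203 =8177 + 3026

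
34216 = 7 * 4888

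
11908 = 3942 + 7966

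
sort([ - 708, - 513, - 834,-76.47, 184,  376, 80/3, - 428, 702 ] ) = [ - 834, -708, - 513,-428, - 76.47,  80/3, 184, 376,  702]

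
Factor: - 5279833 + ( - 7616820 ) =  -7^2 * 11^1*71^1*337^1 = -12896653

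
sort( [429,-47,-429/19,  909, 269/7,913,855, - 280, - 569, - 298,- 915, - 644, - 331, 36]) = [-915 ,-644,-569, - 331, - 298,-280,-47,-429/19, 36, 269/7,429,855,909,913]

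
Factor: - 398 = -2^1*199^1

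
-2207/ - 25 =88 + 7/25 = 88.28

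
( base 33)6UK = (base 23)E60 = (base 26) B44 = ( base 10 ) 7544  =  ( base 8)16570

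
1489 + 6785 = 8274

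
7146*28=200088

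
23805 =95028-71223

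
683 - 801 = - 118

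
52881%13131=357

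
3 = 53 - 50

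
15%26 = 15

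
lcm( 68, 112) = 1904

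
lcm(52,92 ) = 1196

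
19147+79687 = 98834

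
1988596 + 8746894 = 10735490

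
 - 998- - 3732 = 2734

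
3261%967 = 360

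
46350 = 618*75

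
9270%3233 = 2804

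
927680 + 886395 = 1814075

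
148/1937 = 148/1937 = 0.08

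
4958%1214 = 102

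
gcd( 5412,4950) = 66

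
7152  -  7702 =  - 550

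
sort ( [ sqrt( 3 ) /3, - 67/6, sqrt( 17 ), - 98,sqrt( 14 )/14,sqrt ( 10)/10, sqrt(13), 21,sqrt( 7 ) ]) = [ - 98, - 67/6, sqrt (14) /14, sqrt(10)/10, sqrt( 3 )/3, sqrt( 7),sqrt ( 13 ), sqrt( 17),21]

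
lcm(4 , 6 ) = 12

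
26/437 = 26/437=0.06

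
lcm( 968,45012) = 90024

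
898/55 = 16 + 18/55 = 16.33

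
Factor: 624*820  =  2^6*3^1*5^1*13^1*41^1 = 511680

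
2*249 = 498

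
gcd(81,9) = 9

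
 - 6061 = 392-6453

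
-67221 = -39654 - 27567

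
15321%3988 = 3357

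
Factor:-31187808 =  - 2^5*3^3*36097^1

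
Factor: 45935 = 5^1*9187^1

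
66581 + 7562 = 74143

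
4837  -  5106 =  - 269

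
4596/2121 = 1532/707 = 2.17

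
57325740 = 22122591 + 35203149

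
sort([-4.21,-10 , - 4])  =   [ - 10,-4.21, - 4 ] 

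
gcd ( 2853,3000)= 3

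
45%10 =5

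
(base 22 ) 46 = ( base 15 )64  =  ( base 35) 2O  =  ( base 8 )136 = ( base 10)94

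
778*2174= 1691372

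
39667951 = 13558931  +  26109020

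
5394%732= 270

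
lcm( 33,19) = 627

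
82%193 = 82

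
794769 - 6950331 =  - 6155562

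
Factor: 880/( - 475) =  - 176/95 = - 2^4*5^( - 1 )* 11^1*19^( - 1 ) 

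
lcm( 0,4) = 0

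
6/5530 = 3/2765 = 0.00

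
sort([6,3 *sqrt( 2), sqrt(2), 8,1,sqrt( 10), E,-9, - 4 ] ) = [ - 9,-4,1, sqrt(2), E,sqrt( 10),3*sqrt(2 ), 6 , 8]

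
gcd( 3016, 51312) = 8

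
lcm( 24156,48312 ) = 48312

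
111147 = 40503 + 70644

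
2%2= 0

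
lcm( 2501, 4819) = 197579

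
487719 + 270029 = 757748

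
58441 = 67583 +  - 9142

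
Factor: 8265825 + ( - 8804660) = -5^1 * 11^1*97^1*101^1 = -538835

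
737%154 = 121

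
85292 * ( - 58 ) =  - 4946936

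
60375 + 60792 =121167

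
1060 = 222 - - 838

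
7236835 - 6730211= 506624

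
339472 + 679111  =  1018583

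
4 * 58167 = 232668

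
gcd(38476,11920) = 4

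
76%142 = 76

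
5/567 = 5/567 = 0.01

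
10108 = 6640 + 3468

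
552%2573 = 552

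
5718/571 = 5718/571 = 10.01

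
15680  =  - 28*( - 560)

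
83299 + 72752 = 156051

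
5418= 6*903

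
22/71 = 22/71 = 0.31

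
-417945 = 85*( - 4917) 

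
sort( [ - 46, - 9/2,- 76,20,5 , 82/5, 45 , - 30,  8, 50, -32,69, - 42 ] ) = [  -  76, - 46, - 42, - 32, - 30, - 9/2,5,8, 82/5,20, 45,  50, 69]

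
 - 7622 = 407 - 8029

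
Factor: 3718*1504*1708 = 9550917376 = 2^8 * 7^1* 11^1*13^2* 47^1* 61^1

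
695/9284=695/9284 = 0.07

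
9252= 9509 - 257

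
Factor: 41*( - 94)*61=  - 2^1*41^1*47^1*61^1 = - 235094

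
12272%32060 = 12272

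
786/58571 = 786/58571 =0.01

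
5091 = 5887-796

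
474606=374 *1269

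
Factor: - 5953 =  - 5953^1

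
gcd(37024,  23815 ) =1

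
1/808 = 1/808=0.00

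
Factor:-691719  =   - 3^1*7^1* 32939^1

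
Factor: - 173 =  - 173^1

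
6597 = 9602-3005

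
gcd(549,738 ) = 9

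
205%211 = 205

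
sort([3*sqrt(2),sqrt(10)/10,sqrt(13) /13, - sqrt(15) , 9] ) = [-sqrt(15 ),sqrt(13 )/13,sqrt(10 ) /10, 3*sqrt( 2), 9]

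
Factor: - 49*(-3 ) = 147 = 3^1*7^2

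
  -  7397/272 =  - 7397/272= -27.19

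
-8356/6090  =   - 2 + 1912/3045 = -1.37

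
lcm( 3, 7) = 21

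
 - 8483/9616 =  - 8483/9616 =-0.88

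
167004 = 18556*9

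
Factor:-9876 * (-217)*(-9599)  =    -  2^2*3^1*7^1*29^1*31^1*331^1*823^1  =  -20571540108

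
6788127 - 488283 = 6299844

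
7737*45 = 348165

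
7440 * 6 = 44640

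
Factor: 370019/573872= 28463/44144 = 2^( - 4)*31^( - 1)*89^( - 1)* 28463^1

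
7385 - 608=6777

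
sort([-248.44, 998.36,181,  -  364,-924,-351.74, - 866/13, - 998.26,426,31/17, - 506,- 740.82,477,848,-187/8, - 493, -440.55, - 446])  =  [- 998.26, - 924,-740.82, - 506, - 493,-446 , - 440.55,-364,-351.74,-248.44, - 866/13, - 187/8,31/17,  181, 426,477, 848,998.36] 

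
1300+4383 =5683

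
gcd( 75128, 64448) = 8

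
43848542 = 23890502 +19958040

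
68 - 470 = - 402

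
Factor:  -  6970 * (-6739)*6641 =2^1*5^1*17^1*23^1*29^1  *  41^1*229^1*293^1 = 311933282030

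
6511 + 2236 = 8747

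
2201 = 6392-4191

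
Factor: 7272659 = 7272659^1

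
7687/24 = 320 + 7/24 = 320.29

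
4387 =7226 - 2839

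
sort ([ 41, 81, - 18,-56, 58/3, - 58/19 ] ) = [-56, - 18, - 58/19, 58/3,41, 81 ]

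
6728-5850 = 878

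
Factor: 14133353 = 13^1*29^1*37489^1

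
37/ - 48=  - 37/48 = - 0.77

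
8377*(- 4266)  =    -  35736282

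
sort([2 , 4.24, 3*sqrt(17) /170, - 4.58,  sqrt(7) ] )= [ - 4.58,3*sqrt( 17) /170,2,sqrt( 7 ),4.24] 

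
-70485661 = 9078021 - 79563682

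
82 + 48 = 130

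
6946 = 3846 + 3100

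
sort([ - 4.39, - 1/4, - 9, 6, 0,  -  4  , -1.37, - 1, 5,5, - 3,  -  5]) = [ -9, - 5, - 4.39, - 4, - 3, - 1.37, - 1, - 1/4 , 0,5,5, 6 ]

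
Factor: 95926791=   3^1*31975597^1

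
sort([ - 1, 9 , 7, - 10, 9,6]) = [ - 10, -1,6, 7, 9, 9]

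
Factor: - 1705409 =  - 1705409^1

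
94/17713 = 94/17713 = 0.01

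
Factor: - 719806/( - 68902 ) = 47^(  -  1)*491^1=491/47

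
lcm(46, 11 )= 506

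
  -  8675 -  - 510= - 8165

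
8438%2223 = 1769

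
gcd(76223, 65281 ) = 1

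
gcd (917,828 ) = 1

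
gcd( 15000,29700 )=300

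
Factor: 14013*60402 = 846413226=2^1*3^5*173^1*10067^1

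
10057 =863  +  9194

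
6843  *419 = 2867217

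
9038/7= 9038/7 = 1291.14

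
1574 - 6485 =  - 4911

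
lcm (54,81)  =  162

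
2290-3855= - 1565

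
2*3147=6294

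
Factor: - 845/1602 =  - 2^( - 1 )*3^( - 2 ) *5^1 * 13^2*89^(-1)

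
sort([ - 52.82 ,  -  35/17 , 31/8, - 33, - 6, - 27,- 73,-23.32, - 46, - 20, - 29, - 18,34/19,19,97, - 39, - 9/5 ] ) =[ - 73, - 52.82, - 46, - 39, - 33, - 29, - 27,-23.32, - 20, - 18, - 6 , - 35/17, - 9/5 , 34/19 , 31/8, 19,97]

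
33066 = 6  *5511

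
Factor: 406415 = 5^1*81283^1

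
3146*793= 2494778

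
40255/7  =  40255/7 = 5750.71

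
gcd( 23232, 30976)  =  7744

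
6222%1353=810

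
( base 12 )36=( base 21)20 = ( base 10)42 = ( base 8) 52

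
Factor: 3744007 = 19^1* 193^1*1021^1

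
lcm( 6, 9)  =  18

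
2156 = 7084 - 4928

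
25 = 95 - 70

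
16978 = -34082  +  51060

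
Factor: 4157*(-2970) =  - 12346290 = -  2^1  *  3^3*5^1*11^1 * 4157^1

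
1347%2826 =1347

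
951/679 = 951/679 = 1.40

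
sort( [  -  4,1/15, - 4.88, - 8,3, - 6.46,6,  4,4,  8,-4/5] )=[ - 8, - 6.46, - 4.88,  -  4 , - 4/5,  1/15,3, 4, 4  ,  6, 8]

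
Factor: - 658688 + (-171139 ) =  - 3^2*92203^1 = - 829827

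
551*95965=52876715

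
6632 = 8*829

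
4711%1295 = 826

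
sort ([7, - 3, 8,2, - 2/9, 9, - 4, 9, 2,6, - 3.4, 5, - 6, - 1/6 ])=[ - 6, - 4,-3.4, - 3,-2/9, - 1/6, 2  ,  2, 5,6, 7,8, 9, 9] 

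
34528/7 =4932 + 4/7 = 4932.57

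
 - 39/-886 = 39/886 = 0.04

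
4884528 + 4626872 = 9511400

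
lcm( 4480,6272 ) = 31360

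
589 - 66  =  523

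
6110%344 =262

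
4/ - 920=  - 1/230 = - 0.00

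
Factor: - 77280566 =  - 2^1*11^1*941^1 * 3733^1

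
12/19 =12/19=0.63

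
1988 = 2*994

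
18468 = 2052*9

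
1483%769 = 714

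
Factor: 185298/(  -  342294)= -347^1*641^( - 1)= - 347/641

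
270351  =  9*30039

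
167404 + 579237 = 746641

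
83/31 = 83/31 = 2.68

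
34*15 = 510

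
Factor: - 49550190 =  - 2^1*3^1 * 5^1*43^1 * 71^1*541^1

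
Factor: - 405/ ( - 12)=2^(-2)  *3^3*5^1 =135/4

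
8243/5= 1648 + 3/5 =1648.60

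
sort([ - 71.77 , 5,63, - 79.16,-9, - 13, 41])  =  [ - 79.16,- 71.77,-13, - 9,5,41,63 ] 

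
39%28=11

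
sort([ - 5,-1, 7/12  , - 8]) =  [-8, - 5, - 1,7/12]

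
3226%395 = 66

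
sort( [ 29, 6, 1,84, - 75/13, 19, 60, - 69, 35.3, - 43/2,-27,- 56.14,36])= [ - 69, - 56.14,  -  27, - 43/2, - 75/13,1,6 , 19 , 29,35.3,36,60,84 ] 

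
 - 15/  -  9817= 15/9817 = 0.00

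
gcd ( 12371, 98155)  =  1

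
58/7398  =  29/3699 = 0.01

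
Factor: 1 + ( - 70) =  - 3^1*23^1 = -69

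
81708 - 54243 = 27465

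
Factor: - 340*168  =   - 2^5*3^1*5^1*7^1*17^1 = -57120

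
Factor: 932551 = 139^1*6709^1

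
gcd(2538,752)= 94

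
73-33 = 40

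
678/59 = 678/59= 11.49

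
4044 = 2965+1079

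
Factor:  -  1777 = - 1777^1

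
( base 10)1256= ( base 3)1201112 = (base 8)2350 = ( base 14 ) 65A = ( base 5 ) 20011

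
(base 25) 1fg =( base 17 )38d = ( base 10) 1016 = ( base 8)1770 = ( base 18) 328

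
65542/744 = 88 + 35/372 = 88.09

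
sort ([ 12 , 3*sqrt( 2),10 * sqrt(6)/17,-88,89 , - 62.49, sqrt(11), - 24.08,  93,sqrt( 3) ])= [ - 88, - 62.49,-24.08,10 *sqrt(6)/17, sqrt(3 ),sqrt( 11 ), 3*sqrt( 2),12, 89,93]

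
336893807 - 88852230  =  248041577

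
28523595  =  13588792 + 14934803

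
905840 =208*4355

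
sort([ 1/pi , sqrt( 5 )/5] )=[ 1/pi,sqrt( 5)/5]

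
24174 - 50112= -25938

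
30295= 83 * 365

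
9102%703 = 666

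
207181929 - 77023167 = 130158762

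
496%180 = 136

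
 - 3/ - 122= 3/122  =  0.02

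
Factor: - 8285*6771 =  - 56097735 = -3^1*5^1*37^1*61^1*1657^1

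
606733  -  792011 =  - 185278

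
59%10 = 9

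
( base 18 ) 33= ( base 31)1q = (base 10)57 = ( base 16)39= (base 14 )41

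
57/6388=57/6388 = 0.01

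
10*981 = 9810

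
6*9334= 56004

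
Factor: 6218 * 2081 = 12939658 = 2^1 * 2081^1*3109^1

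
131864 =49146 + 82718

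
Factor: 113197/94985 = 721/605 = 5^(-1) * 7^1*11^( - 2 )*103^1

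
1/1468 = 1/1468 = 0.00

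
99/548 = 99/548 = 0.18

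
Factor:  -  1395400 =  - 2^3*5^2 * 6977^1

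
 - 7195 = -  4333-2862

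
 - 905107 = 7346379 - 8251486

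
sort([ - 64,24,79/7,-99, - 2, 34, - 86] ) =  [ - 99, - 86, - 64, - 2 , 79/7, 24, 34 ]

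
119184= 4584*26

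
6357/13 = 489  =  489.00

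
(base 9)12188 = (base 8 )17764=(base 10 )8180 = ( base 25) d25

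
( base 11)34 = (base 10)37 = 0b100101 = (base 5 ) 122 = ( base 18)21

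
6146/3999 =6146/3999 = 1.54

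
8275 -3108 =5167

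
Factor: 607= 607^1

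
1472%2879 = 1472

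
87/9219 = 29/3073  =  0.01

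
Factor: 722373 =3^1*389^1*619^1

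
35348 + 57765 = 93113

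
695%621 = 74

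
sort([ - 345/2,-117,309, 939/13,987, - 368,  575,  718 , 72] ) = [ - 368,-345/2, - 117,72,939/13,309, 575,718, 987 ]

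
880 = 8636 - 7756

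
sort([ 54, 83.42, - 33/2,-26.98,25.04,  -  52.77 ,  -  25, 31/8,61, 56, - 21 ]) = [-52.77 , - 26.98, - 25,-21 , - 33/2 , 31/8,25.04 , 54, 56,61, 83.42] 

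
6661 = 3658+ 3003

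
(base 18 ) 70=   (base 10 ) 126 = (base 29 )4a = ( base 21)60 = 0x7E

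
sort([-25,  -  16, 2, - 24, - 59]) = [-59,-25, - 24,-16, 2] 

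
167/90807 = 167/90807 = 0.00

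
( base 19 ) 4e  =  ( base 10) 90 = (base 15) 60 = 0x5a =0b1011010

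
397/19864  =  397/19864 = 0.02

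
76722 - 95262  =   - 18540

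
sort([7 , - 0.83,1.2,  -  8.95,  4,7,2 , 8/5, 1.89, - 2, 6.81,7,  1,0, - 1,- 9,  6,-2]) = [-9,- 8.95,  -  2, - 2,-1,  -  0.83, 0, 1, 1.2,  8/5,1.89, 2 , 4,  6,  6.81 , 7,  7,  7]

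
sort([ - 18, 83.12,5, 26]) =[-18 , 5,  26,83.12 ] 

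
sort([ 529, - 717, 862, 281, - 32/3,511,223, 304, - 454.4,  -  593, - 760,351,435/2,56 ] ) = [ - 760, - 717, - 593, - 454.4, - 32/3, 56,435/2, 223, 281, 304, 351, 511, 529, 862]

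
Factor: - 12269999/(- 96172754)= 2^( - 1)*7^1 * 1752857^1*48086377^(-1 ) 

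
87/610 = 87/610 = 0.14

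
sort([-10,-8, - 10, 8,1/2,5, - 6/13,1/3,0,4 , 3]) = [-10, - 10,  -  8, - 6/13, 0,1/3,1/2,3 , 4,5, 8 ]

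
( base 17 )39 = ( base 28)24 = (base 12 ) 50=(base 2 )111100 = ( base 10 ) 60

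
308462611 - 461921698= -153459087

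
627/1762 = 627/1762 = 0.36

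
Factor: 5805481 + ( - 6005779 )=-200298 = - 2^1*3^1*7^1*19^1*251^1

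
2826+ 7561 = 10387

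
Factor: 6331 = 13^1*487^1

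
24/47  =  24/47=0.51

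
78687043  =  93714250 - 15027207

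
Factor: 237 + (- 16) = 221 = 13^1*17^1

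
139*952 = 132328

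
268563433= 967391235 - 698827802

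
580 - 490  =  90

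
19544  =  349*56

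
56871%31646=25225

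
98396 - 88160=10236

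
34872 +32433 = 67305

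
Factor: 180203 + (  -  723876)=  -13^2*3217^1 = - 543673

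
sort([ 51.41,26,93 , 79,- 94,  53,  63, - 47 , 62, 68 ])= [-94,-47, 26,  51.41 , 53, 62,63,68,79,93]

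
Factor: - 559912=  - 2^3 *17^1*23^1*179^1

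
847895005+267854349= 1115749354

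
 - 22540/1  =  -22540 = -22540.00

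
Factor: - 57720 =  - 2^3*3^1*5^1*13^1*37^1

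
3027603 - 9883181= - 6855578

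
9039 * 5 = 45195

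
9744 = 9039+705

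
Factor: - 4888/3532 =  - 1222/883 = - 2^1*13^1*47^1*883^( - 1)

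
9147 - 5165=3982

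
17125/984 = 17125/984 = 17.40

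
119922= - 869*(-138) 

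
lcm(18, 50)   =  450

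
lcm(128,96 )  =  384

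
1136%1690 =1136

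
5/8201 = 5/8201 = 0.00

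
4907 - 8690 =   -  3783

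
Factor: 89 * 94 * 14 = 2^2*7^1*47^1*89^1 = 117124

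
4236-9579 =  - 5343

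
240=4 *60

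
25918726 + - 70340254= -44421528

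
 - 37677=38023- 75700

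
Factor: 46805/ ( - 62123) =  - 55/73 = - 5^1*11^1*73^( - 1 ) 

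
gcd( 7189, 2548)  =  91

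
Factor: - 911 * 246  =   - 224106 = - 2^1 * 3^1*41^1*911^1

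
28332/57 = 9444/19 = 497.05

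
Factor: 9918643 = 7^1*1416949^1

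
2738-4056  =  -1318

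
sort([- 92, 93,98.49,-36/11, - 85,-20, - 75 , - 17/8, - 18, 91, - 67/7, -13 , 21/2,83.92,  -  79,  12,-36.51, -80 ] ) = [  -  92, - 85,-80,-79,-75, - 36.51, - 20, - 18,-13,-67/7,-36/11, - 17/8,21/2, 12, 83.92,91, 93, 98.49]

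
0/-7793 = 0/1 =-0.00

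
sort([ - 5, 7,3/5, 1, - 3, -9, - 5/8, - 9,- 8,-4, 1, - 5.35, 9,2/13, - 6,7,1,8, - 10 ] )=[ - 10,-9, - 9, - 8, - 6, - 5.35, -5,-4, - 3, - 5/8,2/13,3/5,  1,1, 1,7,7,8,9]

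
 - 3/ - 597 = 1/199 = 0.01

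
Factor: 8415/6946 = 2^( - 1)*3^2*5^1 * 11^1*17^1*23^( - 1) *151^(-1) 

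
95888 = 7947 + 87941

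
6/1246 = 3/623 = 0.00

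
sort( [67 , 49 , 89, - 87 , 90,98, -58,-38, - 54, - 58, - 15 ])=[ - 87, - 58, -58, - 54,-38,-15, 49,67,  89,90, 98 ] 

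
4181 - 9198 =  - 5017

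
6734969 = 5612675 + 1122294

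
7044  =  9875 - 2831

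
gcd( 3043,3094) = 17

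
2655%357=156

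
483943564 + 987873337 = 1471816901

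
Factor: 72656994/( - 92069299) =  - 2^1 * 3^1 * 7^( - 1 )*23^ ( - 1)*31^1*193^ (-1 )*577^1 * 677^1*2963^ ( - 1)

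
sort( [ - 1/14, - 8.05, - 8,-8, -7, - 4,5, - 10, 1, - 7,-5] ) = [  -  10, - 8.05, -8, - 8,- 7, - 7,  -  5, - 4 ,-1/14, 1,5]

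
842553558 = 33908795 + 808644763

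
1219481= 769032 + 450449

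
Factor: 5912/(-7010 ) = -2^2*5^ (-1) * 701^(-1)*739^1 = -2956/3505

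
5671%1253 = 659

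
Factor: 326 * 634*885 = 182915340 = 2^2*3^1 * 5^1*59^1*163^1*317^1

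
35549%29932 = 5617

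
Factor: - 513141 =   -  3^1*171047^1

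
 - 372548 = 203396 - 575944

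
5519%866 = 323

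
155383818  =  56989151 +98394667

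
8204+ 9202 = 17406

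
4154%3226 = 928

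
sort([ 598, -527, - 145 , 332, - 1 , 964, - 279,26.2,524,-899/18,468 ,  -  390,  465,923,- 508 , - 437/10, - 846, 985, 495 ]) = [ - 846, - 527, -508 ,- 390,- 279, - 145 , - 899/18,-437/10, - 1, 26.2, 332,  465 , 468 , 495,524, 598, 923,964,985 ] 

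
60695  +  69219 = 129914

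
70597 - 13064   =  57533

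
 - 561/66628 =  - 1+66067/66628 = - 0.01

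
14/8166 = 7/4083= 0.00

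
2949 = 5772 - 2823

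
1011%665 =346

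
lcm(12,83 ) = 996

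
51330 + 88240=139570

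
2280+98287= 100567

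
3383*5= 16915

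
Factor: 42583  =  97^1 * 439^1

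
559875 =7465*75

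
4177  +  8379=12556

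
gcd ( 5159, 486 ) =1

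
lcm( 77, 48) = 3696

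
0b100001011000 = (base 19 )5H8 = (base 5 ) 32021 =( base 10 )2136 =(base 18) 6AC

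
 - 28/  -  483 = 4/69 = 0.06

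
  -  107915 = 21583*( - 5) 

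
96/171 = 32/57 = 0.56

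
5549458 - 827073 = 4722385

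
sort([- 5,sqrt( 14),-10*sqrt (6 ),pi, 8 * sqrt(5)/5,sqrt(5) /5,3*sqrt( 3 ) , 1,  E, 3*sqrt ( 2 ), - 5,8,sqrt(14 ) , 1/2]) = [-10 *sqrt( 6), - 5, - 5 , sqrt(5)/5,1/2,1,E,pi, 8*sqrt(5 )/5, sqrt( 14),sqrt( 14),3*sqrt(2 ),3*sqrt( 3 ),8] 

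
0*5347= 0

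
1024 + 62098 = 63122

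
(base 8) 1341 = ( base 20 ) 1gh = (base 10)737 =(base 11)610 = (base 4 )23201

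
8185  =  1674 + 6511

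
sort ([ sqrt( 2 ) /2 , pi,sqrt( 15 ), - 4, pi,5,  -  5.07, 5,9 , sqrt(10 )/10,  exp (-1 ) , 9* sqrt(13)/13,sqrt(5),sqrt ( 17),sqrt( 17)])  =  [-5.07,-4,sqrt( 10)/10,exp( - 1 ) , sqrt(2 ) /2,sqrt ( 5)  ,  9*sqrt(13 )/13,pi,pi,sqrt(15 ),sqrt(17 ) , sqrt(17 ),5, 5, 9]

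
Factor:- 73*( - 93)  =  3^1*31^1*73^1  =  6789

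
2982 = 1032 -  - 1950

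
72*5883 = 423576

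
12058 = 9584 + 2474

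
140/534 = 70/267 = 0.26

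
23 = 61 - 38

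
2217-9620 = - 7403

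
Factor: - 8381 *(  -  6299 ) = 17^2*29^1*6299^1  =  52791919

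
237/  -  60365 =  - 1 + 60128/60365 = - 0.00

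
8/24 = 1/3  =  0.33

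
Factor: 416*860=357760 = 2^7*5^1 * 13^1*43^1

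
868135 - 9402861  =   - 8534726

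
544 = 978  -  434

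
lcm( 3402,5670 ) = 17010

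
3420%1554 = 312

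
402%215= 187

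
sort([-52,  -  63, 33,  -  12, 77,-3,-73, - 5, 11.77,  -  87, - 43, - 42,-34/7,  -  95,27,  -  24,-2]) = [ -95, - 87, - 73,  -  63,-52, - 43, - 42 , - 24, - 12, - 5, - 34/7,- 3, - 2, 11.77, 27, 33,77] 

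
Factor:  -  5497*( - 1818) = 9993546  =  2^1*3^2*23^1*101^1*239^1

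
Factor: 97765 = 5^1 * 19553^1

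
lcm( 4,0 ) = 0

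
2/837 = 2/837 = 0.00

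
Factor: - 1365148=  -2^2*341287^1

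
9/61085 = 9/61085 = 0.00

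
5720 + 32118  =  37838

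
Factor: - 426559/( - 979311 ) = 3^( - 1)*7^1*60937^1 *326437^( - 1)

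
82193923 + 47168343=129362266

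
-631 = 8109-8740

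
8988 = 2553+6435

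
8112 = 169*48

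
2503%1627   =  876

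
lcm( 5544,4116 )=271656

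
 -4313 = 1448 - 5761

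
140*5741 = 803740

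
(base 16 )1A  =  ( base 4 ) 122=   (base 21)15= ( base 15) 1B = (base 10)26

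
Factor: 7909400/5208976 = 2^( - 1 )*5^2*71^1 *379^( - 1 )*557^1*859^( - 1) = 988675/651122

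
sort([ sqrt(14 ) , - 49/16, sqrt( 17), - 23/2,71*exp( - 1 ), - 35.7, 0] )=[ - 35.7,- 23/2, - 49/16,  0, sqrt(14),sqrt( 17), 71 * exp( - 1)]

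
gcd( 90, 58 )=2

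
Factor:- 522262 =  - 2^1*13^1*53^1*379^1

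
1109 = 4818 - 3709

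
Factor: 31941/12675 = 3^2*5^(  -  2 )*7^1 = 63/25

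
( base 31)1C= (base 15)2D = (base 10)43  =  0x2b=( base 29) 1e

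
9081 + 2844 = 11925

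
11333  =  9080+2253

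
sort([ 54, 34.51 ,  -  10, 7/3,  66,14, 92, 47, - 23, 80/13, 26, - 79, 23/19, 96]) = [ - 79, - 23, - 10, 23/19, 7/3, 80/13,14, 26 , 34.51,47 , 54, 66 , 92, 96] 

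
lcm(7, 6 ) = 42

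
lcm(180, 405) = 1620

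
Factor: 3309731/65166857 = 7^(-1 )*29^( - 1)*59^( - 1)*1451^1*2281^1* 5441^ (-1)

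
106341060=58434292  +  47906768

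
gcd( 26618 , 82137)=1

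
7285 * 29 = 211265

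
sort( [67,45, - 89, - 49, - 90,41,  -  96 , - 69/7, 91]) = [  -  96, - 90, - 89,  -  49, - 69/7, 41,  45, 67,91] 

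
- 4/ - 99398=2/49699 = 0.00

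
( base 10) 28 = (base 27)11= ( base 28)10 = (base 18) 1A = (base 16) 1C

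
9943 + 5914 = 15857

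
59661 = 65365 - 5704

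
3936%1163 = 447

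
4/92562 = 2/46281= 0.00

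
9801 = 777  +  9024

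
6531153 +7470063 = 14001216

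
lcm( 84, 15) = 420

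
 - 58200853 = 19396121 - 77596974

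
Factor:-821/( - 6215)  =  5^( - 1 ) *11^(-1)*113^(-1)*821^1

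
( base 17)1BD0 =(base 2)10000001111001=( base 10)8313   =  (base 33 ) 7ku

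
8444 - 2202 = 6242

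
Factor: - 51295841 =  - 6343^1  *  8087^1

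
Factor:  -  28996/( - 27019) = 44/41 = 2^2*11^1*41^( - 1) 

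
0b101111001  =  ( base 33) BE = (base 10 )377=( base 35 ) ar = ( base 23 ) G9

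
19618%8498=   2622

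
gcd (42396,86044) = 4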